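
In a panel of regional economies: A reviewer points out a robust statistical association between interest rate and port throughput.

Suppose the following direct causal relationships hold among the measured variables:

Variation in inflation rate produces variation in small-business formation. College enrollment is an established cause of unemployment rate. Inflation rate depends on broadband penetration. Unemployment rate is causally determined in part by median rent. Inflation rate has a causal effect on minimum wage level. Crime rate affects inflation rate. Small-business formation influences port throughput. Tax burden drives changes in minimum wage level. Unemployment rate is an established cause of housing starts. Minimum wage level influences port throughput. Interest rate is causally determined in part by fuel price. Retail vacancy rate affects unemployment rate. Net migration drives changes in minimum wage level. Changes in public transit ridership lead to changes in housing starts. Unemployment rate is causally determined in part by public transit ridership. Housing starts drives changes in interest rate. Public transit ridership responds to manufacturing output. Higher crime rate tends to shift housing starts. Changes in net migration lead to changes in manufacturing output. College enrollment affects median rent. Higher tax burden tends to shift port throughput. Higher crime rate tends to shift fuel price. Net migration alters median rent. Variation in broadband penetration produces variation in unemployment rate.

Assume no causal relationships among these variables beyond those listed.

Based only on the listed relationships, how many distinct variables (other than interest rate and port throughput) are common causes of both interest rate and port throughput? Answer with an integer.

The common causes are: broadband penetration (to interest rate via broadband penetration → unemployment rate → housing starts → interest rate; to port throughput via broadband penetration → inflation rate → minimum wage level → port throughput); crime rate (to interest rate via crime rate → housing starts → interest rate; to port throughput via crime rate → inflation rate → minimum wage level → port throughput); net migration (to interest rate via net migration → median rent → unemployment rate → housing starts → interest rate; to port throughput via net migration → minimum wage level → port throughput).
Every other variable lacks a causal path to at least one of interest rate and port throughput.

3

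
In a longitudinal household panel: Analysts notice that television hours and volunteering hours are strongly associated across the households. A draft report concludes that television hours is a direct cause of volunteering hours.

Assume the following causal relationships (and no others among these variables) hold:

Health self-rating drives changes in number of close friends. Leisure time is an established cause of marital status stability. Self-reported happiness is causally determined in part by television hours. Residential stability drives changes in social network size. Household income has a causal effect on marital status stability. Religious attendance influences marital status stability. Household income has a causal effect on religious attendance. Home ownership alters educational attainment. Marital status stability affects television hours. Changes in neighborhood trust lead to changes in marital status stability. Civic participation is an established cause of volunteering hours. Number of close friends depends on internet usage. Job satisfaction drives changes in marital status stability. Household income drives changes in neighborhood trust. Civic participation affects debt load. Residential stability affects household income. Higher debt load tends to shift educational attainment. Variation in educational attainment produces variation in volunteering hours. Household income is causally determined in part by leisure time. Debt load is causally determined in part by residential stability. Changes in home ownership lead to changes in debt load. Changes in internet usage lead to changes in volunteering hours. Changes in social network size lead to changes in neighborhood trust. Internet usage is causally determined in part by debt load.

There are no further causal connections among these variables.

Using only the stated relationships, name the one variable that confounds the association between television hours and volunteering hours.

residential stability

Residential stability has a causal path to television hours (residential stability → household income → marital status stability → television hours) and a separate causal path to volunteering hours (residential stability → debt load → educational attainment → volunteering hours), so it is a common cause of both.
No stated relationship gives television hours a causal route to volunteering hours, so the correlation is explained by the shared upstream cause rather than a direct effect.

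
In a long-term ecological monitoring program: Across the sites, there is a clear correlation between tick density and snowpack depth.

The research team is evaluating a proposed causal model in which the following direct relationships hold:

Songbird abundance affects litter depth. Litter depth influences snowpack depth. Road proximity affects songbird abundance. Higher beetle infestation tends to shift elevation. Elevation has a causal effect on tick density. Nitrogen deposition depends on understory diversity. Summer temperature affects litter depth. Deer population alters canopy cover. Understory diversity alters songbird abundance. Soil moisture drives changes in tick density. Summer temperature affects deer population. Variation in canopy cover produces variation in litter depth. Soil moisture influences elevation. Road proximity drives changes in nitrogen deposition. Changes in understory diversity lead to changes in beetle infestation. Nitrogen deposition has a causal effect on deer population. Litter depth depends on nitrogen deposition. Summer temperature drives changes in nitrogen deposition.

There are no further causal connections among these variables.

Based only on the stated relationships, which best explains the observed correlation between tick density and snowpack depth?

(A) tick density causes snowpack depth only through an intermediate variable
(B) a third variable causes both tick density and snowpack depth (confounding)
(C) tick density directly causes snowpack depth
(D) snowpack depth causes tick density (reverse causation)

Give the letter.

B

Understory diversity causes tick density (understory diversity → beetle infestation → elevation → tick density) and snowpack depth (understory diversity → nitrogen deposition → litter depth → snowpack depth) — a common cause creating the correlation.
There is no stated path from tick density to snowpack depth or from snowpack depth to tick density, so neither direct nor reverse causation applies.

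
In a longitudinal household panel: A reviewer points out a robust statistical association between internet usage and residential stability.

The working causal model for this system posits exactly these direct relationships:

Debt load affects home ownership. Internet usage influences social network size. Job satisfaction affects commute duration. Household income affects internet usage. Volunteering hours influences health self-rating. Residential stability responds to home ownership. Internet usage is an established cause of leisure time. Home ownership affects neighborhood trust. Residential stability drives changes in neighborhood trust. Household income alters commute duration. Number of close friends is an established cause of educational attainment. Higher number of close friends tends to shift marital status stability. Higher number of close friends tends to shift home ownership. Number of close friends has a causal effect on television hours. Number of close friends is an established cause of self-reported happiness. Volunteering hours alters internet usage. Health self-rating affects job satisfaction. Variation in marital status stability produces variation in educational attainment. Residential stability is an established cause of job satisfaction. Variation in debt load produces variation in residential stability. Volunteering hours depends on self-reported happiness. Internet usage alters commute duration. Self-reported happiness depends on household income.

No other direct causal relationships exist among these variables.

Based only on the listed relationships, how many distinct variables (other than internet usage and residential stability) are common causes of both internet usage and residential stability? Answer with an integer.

The common causes are: number of close friends (to internet usage via number of close friends → self-reported happiness → volunteering hours → internet usage; to residential stability via number of close friends → home ownership → residential stability).
Every other variable lacks a causal path to at least one of internet usage and residential stability.

1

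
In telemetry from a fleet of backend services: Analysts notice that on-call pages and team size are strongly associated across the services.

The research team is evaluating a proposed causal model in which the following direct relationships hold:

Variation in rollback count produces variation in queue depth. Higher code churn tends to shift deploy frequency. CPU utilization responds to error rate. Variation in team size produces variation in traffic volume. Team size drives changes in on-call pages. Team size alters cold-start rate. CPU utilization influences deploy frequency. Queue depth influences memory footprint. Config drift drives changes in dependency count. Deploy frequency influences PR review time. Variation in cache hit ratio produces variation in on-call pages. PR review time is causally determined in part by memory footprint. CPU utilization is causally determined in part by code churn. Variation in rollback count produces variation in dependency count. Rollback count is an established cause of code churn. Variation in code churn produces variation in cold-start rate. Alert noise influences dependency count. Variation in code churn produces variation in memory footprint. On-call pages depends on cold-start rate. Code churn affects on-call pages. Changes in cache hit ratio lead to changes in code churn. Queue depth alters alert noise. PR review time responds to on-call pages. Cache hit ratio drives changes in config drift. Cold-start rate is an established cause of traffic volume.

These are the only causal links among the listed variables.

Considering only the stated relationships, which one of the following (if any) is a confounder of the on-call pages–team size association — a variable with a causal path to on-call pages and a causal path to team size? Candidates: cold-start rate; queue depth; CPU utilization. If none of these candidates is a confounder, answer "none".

None of the listed candidates has causal paths to both on-call pages and team size in the stated relationships, so none is a common cause.

none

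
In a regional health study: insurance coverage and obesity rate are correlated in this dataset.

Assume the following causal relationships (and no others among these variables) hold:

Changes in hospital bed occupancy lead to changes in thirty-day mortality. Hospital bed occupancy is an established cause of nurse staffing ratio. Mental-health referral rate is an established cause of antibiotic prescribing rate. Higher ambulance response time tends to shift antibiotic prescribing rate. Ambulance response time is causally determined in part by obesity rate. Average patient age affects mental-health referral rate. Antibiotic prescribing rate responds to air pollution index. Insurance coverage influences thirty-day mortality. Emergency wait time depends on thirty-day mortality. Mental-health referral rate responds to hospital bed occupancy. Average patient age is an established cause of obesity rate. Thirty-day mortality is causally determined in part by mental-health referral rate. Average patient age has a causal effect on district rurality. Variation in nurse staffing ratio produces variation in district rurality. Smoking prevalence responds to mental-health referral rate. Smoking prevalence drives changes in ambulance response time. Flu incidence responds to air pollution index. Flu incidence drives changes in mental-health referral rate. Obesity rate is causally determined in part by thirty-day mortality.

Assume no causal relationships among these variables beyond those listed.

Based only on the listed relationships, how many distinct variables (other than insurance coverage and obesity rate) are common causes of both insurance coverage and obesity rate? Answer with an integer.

No listed variable has a causal path to both insurance coverage and obesity rate, so there are no common causes.

0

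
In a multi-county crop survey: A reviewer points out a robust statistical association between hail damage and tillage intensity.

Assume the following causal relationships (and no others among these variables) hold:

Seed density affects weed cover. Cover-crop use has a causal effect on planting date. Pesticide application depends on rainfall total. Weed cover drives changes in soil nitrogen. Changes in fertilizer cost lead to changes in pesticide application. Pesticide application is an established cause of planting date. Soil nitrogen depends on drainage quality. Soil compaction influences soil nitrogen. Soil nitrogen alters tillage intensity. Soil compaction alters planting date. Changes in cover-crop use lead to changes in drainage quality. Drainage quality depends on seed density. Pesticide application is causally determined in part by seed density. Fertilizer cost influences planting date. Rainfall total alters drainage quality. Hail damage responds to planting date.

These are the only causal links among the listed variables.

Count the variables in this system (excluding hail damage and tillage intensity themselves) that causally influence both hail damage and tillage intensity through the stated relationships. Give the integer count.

The common causes are: cover-crop use (to hail damage via cover-crop use → planting date → hail damage; to tillage intensity via cover-crop use → drainage quality → soil nitrogen → tillage intensity); rainfall total (to hail damage via rainfall total → pesticide application → planting date → hail damage; to tillage intensity via rainfall total → drainage quality → soil nitrogen → tillage intensity); seed density (to hail damage via seed density → pesticide application → planting date → hail damage; to tillage intensity via seed density → drainage quality → soil nitrogen → tillage intensity); soil compaction (to hail damage via soil compaction → planting date → hail damage; to tillage intensity via soil compaction → soil nitrogen → tillage intensity).
Every other variable lacks a causal path to at least one of hail damage and tillage intensity.

4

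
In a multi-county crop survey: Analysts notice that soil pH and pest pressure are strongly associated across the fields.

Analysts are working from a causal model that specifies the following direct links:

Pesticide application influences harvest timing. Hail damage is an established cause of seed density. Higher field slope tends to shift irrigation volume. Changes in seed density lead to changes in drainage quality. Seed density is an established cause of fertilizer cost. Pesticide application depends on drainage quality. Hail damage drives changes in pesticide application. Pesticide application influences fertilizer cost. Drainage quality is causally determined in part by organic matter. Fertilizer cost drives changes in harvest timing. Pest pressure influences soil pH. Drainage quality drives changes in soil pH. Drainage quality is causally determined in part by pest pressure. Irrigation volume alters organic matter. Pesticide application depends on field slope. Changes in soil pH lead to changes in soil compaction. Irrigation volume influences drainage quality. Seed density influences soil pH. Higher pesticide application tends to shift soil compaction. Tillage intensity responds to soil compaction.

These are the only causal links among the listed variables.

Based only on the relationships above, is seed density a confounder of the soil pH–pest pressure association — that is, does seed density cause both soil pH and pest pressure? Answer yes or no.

no

Seed density has no stated causal path to pest pressure. A confounder must cause both variables, so seed density does not qualify.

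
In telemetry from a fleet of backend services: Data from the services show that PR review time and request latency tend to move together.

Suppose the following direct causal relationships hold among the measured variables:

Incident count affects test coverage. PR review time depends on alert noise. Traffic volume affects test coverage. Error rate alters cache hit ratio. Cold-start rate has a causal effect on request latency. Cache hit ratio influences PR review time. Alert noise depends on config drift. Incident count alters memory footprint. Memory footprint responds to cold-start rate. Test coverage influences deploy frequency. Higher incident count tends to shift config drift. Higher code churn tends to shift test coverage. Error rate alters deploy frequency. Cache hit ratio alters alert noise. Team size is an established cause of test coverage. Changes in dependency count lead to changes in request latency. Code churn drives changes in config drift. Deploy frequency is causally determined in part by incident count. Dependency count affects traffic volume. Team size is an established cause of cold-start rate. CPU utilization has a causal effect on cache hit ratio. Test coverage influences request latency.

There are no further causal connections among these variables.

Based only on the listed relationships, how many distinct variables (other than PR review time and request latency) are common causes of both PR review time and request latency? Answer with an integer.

The common causes are: code churn (to PR review time via code churn → config drift → alert noise → PR review time; to request latency via code churn → test coverage → request latency); incident count (to PR review time via incident count → config drift → alert noise → PR review time; to request latency via incident count → test coverage → request latency).
Every other variable lacks a causal path to at least one of PR review time and request latency.

2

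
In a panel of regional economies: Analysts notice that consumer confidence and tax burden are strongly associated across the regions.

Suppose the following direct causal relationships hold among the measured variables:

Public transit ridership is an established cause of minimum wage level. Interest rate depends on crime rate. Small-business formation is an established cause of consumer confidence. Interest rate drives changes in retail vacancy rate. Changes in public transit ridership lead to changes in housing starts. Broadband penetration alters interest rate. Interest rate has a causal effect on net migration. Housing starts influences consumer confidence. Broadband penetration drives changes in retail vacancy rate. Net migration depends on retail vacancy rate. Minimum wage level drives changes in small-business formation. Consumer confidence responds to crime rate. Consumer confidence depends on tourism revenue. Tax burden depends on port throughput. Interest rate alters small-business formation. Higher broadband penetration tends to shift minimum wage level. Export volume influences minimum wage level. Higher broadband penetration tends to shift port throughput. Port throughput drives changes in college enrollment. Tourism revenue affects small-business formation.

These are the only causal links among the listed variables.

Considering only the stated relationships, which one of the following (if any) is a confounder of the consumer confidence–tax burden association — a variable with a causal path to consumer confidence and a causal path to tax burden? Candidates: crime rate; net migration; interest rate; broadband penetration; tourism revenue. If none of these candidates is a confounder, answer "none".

Broadband penetration causes consumer confidence (broadband penetration → interest rate → small-business formation → consumer confidence) and also causes tax burden (broadband penetration → port throughput → tax burden); it is a common cause of both.
Each of the other candidates lacks a causal path to at least one of consumer confidence and tax burden, so they do not confound the relationship.

broadband penetration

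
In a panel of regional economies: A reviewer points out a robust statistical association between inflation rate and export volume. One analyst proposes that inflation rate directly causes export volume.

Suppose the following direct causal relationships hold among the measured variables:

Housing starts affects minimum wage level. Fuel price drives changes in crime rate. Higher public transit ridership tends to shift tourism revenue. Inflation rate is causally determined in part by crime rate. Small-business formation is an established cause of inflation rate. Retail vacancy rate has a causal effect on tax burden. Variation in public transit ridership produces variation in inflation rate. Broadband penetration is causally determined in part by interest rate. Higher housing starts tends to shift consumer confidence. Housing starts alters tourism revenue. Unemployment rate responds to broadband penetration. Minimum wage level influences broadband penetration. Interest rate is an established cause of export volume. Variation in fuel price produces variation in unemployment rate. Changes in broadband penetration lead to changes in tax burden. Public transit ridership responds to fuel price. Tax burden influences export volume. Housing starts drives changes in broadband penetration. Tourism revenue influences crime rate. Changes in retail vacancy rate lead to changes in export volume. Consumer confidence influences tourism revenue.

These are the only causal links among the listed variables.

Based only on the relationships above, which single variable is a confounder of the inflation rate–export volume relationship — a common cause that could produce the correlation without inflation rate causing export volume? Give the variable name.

Housing starts has a causal path to inflation rate (housing starts → tourism revenue → crime rate → inflation rate) and a separate causal path to export volume (housing starts → broadband penetration → tax burden → export volume), so it is a common cause of both.
No stated relationship gives inflation rate a causal route to export volume, so the correlation is explained by the shared upstream cause rather than a direct effect.

housing starts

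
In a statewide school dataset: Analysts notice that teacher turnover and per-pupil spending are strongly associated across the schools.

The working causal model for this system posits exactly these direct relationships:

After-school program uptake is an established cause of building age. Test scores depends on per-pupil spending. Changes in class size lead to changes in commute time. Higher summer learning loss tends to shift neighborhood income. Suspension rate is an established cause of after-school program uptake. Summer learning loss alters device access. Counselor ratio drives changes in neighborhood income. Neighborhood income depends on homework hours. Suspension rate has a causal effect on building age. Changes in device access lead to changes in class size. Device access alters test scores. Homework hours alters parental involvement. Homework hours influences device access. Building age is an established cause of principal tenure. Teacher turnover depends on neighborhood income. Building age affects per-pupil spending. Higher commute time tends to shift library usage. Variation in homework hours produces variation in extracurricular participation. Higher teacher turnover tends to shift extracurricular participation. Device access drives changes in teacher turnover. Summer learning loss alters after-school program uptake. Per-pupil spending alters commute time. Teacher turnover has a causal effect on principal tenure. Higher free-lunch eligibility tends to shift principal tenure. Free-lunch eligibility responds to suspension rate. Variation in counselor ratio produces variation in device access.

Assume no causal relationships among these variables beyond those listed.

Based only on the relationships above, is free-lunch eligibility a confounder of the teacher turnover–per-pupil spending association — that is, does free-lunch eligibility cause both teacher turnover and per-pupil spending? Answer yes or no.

no

Free-lunch eligibility has no stated causal path to either teacher turnover or per-pupil spending. A confounder must cause both variables, so free-lunch eligibility does not qualify.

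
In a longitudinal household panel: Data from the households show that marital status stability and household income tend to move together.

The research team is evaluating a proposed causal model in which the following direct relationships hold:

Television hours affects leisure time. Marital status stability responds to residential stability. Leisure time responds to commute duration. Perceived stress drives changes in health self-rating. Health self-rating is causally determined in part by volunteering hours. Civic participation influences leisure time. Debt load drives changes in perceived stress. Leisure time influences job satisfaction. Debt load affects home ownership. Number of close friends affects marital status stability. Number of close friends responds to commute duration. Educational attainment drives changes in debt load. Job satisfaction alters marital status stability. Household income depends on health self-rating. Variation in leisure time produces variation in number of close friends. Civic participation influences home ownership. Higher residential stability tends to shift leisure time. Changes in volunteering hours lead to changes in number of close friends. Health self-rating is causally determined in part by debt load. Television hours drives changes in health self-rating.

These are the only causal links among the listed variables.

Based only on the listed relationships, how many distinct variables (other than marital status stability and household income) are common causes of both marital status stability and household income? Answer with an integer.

The common causes are: television hours (to marital status stability via television hours → leisure time → job satisfaction → marital status stability; to household income via television hours → health self-rating → household income); volunteering hours (to marital status stability via volunteering hours → number of close friends → marital status stability; to household income via volunteering hours → health self-rating → household income).
Every other variable lacks a causal path to at least one of marital status stability and household income.

2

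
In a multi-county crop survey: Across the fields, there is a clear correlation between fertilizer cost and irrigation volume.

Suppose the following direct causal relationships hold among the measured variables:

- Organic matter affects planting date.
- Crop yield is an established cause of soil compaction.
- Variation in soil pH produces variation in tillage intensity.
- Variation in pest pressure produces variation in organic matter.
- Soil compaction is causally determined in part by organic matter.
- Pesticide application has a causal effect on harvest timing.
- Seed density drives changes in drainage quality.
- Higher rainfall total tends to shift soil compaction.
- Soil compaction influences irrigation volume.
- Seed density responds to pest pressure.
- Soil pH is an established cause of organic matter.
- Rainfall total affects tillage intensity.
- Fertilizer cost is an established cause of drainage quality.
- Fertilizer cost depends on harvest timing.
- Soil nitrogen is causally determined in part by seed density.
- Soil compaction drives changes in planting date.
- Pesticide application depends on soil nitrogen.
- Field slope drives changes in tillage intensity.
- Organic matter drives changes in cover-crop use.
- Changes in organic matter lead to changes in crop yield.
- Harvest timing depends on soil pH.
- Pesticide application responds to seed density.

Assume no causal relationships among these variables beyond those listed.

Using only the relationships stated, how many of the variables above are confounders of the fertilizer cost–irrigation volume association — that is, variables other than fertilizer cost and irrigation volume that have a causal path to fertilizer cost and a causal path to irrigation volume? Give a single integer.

2

The common causes are: pest pressure (to fertilizer cost via pest pressure → seed density → pesticide application → harvest timing → fertilizer cost; to irrigation volume via pest pressure → organic matter → soil compaction → irrigation volume); soil pH (to fertilizer cost via soil pH → harvest timing → fertilizer cost; to irrigation volume via soil pH → organic matter → soil compaction → irrigation volume).
Every other variable lacks a causal path to at least one of fertilizer cost and irrigation volume.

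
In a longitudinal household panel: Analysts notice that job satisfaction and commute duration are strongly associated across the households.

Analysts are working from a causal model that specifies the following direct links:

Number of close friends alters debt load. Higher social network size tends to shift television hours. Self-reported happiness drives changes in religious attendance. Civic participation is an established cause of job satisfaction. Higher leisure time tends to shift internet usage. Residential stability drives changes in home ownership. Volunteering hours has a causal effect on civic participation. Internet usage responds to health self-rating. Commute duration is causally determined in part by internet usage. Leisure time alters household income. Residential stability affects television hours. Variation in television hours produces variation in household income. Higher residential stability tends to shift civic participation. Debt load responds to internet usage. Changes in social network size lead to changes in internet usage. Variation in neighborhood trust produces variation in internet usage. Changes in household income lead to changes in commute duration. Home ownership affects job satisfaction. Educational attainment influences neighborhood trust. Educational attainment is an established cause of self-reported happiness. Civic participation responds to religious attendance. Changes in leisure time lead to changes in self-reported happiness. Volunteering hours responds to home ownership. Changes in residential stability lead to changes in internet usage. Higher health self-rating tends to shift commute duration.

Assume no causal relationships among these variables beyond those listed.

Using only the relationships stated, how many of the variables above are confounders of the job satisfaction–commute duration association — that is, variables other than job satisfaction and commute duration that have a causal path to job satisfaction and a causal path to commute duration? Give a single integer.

3

The common causes are: educational attainment (to job satisfaction via educational attainment → self-reported happiness → religious attendance → civic participation → job satisfaction; to commute duration via educational attainment → neighborhood trust → internet usage → commute duration); leisure time (to job satisfaction via leisure time → self-reported happiness → religious attendance → civic participation → job satisfaction; to commute duration via leisure time → internet usage → commute duration); residential stability (to job satisfaction via residential stability → civic participation → job satisfaction; to commute duration via residential stability → internet usage → commute duration).
Every other variable lacks a causal path to at least one of job satisfaction and commute duration.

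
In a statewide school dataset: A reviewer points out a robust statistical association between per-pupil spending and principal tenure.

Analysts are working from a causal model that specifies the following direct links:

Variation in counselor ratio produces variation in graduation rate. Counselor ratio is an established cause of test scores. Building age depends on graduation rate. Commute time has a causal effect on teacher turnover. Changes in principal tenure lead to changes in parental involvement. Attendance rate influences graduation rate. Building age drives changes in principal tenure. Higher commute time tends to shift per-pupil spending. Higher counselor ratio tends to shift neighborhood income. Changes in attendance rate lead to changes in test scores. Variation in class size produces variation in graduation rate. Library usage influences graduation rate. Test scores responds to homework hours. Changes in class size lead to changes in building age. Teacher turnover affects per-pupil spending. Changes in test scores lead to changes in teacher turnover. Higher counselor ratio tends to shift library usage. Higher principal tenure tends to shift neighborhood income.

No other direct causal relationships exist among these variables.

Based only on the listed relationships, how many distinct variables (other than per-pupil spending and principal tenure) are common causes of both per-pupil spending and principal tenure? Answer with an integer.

The common causes are: attendance rate (to per-pupil spending via attendance rate → test scores → teacher turnover → per-pupil spending; to principal tenure via attendance rate → graduation rate → building age → principal tenure); counselor ratio (to per-pupil spending via counselor ratio → test scores → teacher turnover → per-pupil spending; to principal tenure via counselor ratio → graduation rate → building age → principal tenure).
Every other variable lacks a causal path to at least one of per-pupil spending and principal tenure.

2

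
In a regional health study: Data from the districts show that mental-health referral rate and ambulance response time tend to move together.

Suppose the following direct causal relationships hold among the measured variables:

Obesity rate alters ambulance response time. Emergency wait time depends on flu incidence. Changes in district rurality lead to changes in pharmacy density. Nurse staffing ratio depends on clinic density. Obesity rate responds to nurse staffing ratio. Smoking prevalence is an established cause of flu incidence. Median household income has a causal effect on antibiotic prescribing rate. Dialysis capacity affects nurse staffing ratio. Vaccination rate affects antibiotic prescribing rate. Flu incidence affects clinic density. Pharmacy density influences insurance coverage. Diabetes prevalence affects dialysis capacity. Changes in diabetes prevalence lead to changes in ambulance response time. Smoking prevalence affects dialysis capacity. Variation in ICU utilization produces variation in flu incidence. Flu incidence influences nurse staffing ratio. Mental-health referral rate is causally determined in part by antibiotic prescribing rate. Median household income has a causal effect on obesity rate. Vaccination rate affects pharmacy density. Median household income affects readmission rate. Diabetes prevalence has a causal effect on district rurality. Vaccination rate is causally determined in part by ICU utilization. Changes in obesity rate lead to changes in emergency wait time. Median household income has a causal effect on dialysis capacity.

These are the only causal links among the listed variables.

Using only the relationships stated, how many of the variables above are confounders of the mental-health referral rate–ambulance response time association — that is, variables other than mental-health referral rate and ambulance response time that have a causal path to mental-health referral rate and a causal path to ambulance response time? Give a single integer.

The common causes are: ICU utilization (to mental-health referral rate via ICU utilization → vaccination rate → antibiotic prescribing rate → mental-health referral rate; to ambulance response time via ICU utilization → flu incidence → nurse staffing ratio → obesity rate → ambulance response time); median household income (to mental-health referral rate via median household income → antibiotic prescribing rate → mental-health referral rate; to ambulance response time via median household income → obesity rate → ambulance response time).
Every other variable lacks a causal path to at least one of mental-health referral rate and ambulance response time.

2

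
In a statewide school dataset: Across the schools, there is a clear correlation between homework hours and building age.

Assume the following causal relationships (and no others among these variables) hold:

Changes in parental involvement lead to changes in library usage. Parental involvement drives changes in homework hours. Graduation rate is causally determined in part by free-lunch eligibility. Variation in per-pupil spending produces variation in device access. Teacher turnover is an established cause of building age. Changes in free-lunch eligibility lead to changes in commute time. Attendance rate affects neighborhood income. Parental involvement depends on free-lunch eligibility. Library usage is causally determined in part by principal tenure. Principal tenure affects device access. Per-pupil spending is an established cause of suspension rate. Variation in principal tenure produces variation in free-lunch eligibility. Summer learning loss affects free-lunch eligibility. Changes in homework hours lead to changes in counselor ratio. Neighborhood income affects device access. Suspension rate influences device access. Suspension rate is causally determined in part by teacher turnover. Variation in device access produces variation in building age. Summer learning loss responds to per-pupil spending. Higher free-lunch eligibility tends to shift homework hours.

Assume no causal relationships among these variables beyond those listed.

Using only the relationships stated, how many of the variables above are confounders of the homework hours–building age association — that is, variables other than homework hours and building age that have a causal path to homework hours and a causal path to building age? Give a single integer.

The common causes are: per-pupil spending (to homework hours via per-pupil spending → summer learning loss → free-lunch eligibility → homework hours; to building age via per-pupil spending → device access → building age); principal tenure (to homework hours via principal tenure → free-lunch eligibility → homework hours; to building age via principal tenure → device access → building age).
Every other variable lacks a causal path to at least one of homework hours and building age.

2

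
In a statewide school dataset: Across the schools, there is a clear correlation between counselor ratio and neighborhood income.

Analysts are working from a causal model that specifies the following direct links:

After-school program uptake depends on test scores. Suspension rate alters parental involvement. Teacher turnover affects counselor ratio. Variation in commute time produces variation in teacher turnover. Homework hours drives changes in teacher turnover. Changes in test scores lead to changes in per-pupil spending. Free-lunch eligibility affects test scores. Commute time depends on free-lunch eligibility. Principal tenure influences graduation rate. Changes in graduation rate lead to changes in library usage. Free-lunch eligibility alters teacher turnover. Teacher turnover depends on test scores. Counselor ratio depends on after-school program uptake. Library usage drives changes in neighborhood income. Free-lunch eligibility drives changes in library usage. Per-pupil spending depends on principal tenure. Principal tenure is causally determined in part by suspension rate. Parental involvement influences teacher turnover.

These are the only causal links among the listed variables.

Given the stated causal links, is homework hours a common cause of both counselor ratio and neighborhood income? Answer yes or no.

no

Homework hours has no stated causal path to neighborhood income. A confounder must cause both variables, so homework hours does not qualify.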